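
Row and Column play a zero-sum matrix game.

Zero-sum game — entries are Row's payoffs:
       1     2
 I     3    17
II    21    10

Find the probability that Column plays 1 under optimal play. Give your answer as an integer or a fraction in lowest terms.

Row minima are 3 and 10, so Row's maximin is 10; column maxima are 21 and 17, so Column's minimax is 17. These differ, so the equilibrium is in mixed strategies.
Let Column play 1 with probability q. Row is indifferent when 3q + 17(1−q) = 21q + 10(1−q), giving q = 7/25.

7/25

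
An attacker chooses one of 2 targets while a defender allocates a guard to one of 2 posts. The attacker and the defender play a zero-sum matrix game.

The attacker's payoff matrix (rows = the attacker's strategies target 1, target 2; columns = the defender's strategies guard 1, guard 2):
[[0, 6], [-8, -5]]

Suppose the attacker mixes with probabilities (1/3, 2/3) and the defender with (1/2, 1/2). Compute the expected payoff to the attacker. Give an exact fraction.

Against (1/2, 1/2), each row's expected payoff is target 1: 3; target 2: -13/2.
Taking the (1/3, 2/3)-weighted average: (1/3)·(3) + (2/3)·(-13/2) = -10/3.

-10/3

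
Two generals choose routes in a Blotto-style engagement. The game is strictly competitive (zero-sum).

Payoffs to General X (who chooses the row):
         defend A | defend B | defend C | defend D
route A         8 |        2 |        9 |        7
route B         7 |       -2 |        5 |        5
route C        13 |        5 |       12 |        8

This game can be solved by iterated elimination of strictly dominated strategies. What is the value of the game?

Row route A is strictly dominated by row route C (13>8, 5>2, 12>9, 8>7); eliminate route A.
Row route B is strictly dominated by row route C (13>7, 5>-2, 12>5, 8>5); eliminate route B.
Column defend C is strictly dominated by defend B for General Y (5<12); eliminate defend C.
Column defend D is strictly dominated by defend B for General Y (5<8); eliminate defend D.
Column defend A is strictly dominated by defend B for General Y (5<13); eliminate defend A.
Only (route C, defend B) remains, with payoff 5.

5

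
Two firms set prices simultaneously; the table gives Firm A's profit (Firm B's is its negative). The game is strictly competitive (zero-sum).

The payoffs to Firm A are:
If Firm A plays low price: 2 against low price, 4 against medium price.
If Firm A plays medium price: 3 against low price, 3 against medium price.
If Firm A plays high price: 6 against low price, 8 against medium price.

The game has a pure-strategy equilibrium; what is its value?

Row minima: 2, 3, 6 → Firm A's maximin is 6.
Column maxima: 6, 8 → Firm B's minimax is 6.
They coincide at (high price, low price), so the value is 6.

6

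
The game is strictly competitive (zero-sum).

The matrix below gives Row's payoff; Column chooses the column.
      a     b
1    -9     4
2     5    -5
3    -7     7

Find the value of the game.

0

Row 1 is strictly dominated by row 3, so Row never plays it.
The remaining 2×2 game on (2, 3) × (a, b) has no saddle point. Let Row play 2 with probability p; indifference gives 5p − 7(1−p) = −5p + 7(1−p), so p = 7/12.
Similarly Column's optimal q on a is 1/2, and the value is 5·(1/2) + (-5)·(1/2) = 0.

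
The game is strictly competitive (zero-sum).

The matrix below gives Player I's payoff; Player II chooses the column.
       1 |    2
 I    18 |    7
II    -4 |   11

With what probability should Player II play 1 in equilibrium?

Row minima are 7 and -4, so Player I's maximin is 7; column maxima are 18 and 11, so Player II's minimax is 11. These differ, so the equilibrium is in mixed strategies.
Let Player II play 1 with probability q. Player I is indifferent when 18q + 7(1−q) = −4q + 11(1−q), giving q = 2/13.

2/13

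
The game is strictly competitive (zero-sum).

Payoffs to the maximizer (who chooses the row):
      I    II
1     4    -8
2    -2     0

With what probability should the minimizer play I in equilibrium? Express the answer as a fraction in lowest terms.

Row minima are -8 and -2, so the maximizer's maximin is -2; column maxima are 4 and 0, so the minimizer's minimax is 0. These differ, so the equilibrium is in mixed strategies.
Let the minimizer play I with probability q. The maximizer is indifferent when 4q − 8(1−q) = −2q, giving q = 4/7.

4/7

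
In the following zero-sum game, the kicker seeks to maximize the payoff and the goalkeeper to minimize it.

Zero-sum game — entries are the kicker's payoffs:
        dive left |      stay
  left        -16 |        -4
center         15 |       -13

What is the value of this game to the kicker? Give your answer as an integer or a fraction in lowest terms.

Row minima are -16 and -13, so the kicker's maximin is -13; column maxima are 15 and -4, so the goalkeeper's minimax is -4. These differ, so the equilibrium is in mixed strategies.
Let the kicker play left with probability p. The goalkeeper is indifferent when −16p + 15(1−p) = −4p − 13(1−p), giving p = 7/10.
Let the goalkeeper play dive left with probability q. The kicker is indifferent when −16q − 4(1−q) = 15q − 13(1−q), giving q = 9/40.
The value is -16·(9/40) + (-4)·(31/40) = -67/10.

-67/10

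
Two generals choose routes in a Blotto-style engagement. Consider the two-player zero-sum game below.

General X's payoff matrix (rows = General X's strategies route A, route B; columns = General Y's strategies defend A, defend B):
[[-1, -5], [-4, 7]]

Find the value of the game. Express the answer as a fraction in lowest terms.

Row minima are -5 and -4, so General X's maximin is -4; column maxima are -1 and 7, so General Y's minimax is -1. These differ, so the equilibrium is in mixed strategies.
Let General X play route A with probability p. General Y is indifferent when −p − 4(1−p) = −5p + 7(1−p), giving p = 11/15.
Let General Y play defend A with probability q. General X is indifferent when −q − 5(1−q) = −4q + 7(1−q), giving q = 4/5.
The value is -1·(4/5) + (-5)·(1/5) = -9/5.

-9/5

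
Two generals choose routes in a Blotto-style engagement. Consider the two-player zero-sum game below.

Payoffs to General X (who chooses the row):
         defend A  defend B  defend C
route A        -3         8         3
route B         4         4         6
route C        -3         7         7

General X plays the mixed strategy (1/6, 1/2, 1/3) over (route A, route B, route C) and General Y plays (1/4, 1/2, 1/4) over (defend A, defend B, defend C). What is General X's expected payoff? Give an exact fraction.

53/12

Against (1/4, 1/2, 1/4), each row's expected payoff is route A: 4; route B: 9/2; route C: 9/2.
Taking the (1/6, 1/2, 1/3)-weighted average: (1/6)·(4) + (1/2)·(9/2) + (1/3)·(9/2) = 53/12.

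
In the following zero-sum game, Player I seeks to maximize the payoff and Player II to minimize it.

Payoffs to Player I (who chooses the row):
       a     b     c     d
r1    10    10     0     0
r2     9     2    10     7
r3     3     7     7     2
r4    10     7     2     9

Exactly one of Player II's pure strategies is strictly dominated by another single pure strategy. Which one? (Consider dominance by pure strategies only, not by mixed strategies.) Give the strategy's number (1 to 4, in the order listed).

Player II prefers columns that give Player I less. Compare a with d: 0 < 10, 7 < 9, 2 < 3, 9 < 10.
So d strictly dominates a for Player II; a is strictly dominated.

1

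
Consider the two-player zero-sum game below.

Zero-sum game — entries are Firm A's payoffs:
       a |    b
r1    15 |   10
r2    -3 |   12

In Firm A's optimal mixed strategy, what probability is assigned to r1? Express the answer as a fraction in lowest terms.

Row minima are 10 and -3, so Firm A's maximin is 10; column maxima are 15 and 12, so Firm B's minimax is 12. These differ, so the equilibrium is in mixed strategies.
Let Firm A play r1 with probability p. Firm B is indifferent when 15p − 3(1−p) = 10p + 12(1−p), giving p = 3/4.

3/4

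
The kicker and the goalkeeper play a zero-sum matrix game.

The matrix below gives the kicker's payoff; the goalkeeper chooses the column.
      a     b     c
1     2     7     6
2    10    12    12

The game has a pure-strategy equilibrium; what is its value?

Row minima: 2, 10 → the kicker's maximin is 10.
Column maxima: 10, 12, 12 → the goalkeeper's minimax is 10.
They coincide at (2, a), so the value is 10.

10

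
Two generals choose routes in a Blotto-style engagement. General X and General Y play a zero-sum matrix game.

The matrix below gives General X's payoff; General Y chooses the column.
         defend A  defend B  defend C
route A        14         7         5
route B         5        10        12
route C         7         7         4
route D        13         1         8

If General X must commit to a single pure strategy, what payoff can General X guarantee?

The worst-case payoff for each row is route A: 5, route B: 5, route C: 4, route D: 1.
The best of these is 5.

5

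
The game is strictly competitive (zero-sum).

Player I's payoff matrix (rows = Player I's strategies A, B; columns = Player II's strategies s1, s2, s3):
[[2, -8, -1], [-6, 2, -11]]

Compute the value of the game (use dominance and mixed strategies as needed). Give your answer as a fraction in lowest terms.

Column s1 is strictly dominated by s3 for Player II (it gives Player I more in every row).
The remaining 2×2 game on (A, B) × (s2, s3) has no saddle point. Let Player I play A with probability p; indifference gives −8p + 2(1−p) = −p − 11(1−p), so p = 13/20.
Similarly Player II's optimal q on s2 is 1/2, and the value is -8·(1/2) + (-1)·(1/2) = -9/2.

-9/2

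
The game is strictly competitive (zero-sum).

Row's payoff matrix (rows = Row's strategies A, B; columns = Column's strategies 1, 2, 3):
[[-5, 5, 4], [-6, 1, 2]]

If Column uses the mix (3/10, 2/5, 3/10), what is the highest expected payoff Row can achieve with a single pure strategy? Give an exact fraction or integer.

17/10

A: (-5)·(3/10) + (5)·(2/5) + (4)·(3/10) = 17/10.
B: (-6)·(3/10) + (1)·(2/5) + (2)·(3/10) = -4/5.
The best pure response is A with expected payoff 17/10.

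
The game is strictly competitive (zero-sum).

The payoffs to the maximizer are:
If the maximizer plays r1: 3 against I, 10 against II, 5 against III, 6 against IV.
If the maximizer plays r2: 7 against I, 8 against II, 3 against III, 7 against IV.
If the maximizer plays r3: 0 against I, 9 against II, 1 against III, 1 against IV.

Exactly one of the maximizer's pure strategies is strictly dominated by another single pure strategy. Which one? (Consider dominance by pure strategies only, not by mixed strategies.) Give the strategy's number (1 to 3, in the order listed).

Compare r3 with r1: 3 > 0, 10 > 9, 5 > 1, 6 > 1.
So r1 strictly dominates r3 for the maximizer; r3 is strictly dominated.

3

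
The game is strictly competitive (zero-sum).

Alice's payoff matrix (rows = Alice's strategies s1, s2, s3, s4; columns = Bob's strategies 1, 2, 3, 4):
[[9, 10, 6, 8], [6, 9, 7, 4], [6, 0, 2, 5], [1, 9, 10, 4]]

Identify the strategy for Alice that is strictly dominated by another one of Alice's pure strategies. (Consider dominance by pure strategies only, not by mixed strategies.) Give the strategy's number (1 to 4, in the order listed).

Compare s3 with s1: 9 > 6, 10 > 0, 6 > 2, 8 > 5.
So s1 strictly dominates s3 for Alice; s3 is strictly dominated.

3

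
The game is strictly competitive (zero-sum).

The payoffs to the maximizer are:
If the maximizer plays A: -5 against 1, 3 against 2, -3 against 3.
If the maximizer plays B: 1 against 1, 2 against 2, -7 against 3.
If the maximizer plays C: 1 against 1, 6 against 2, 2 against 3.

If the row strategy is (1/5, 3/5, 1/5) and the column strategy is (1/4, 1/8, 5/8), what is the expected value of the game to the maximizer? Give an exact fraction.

Against (1/4, 1/8, 5/8), each row's expected payoff is A: -11/4; B: -31/8; C: 9/4.
Taking the (1/5, 3/5, 1/5)-weighted average: (1/5)·(-11/4) + (3/5)·(-31/8) + (1/5)·(9/4) = -97/40.

-97/40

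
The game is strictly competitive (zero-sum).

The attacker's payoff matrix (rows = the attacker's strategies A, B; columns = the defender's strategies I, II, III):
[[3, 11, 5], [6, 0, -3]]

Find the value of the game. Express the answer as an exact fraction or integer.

39/11

Column II is strictly dominated by III for the defender (it gives the attacker more in every row).
The remaining 2×2 game on (A, B) × (I, III) has no saddle point. Let the attacker play A with probability p; indifference gives 3p + 6(1−p) = 5p − 3(1−p), so p = 9/11.
Similarly the defender's optimal q on I is 8/11, and the value is 3·(8/11) + (5)·(3/11) = 39/11.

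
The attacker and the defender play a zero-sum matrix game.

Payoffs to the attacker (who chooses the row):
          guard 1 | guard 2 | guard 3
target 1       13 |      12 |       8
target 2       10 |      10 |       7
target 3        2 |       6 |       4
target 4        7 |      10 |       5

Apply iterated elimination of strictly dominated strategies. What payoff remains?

Row target 4 is strictly dominated by row target 1 (13>7, 12>10, 8>5); eliminate target 4.
Column guard 2 is strictly dominated by guard 3 for the defender (8<12, 7<10, 4<6); eliminate guard 2.
Row target 3 is strictly dominated by row target 1 (13>2, 8>4); eliminate target 3.
Row target 2 is strictly dominated by row target 1 (13>10, 8>7); eliminate target 2.
Column guard 1 is strictly dominated by guard 3 for the defender (8<13); eliminate guard 1.
Only (target 1, guard 3) remains, with payoff 8.

8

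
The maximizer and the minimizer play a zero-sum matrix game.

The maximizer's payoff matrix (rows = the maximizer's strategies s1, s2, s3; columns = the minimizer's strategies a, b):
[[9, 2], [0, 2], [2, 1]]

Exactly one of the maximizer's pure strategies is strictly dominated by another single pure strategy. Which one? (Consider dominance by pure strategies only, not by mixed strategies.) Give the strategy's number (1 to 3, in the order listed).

3

Compare s3 with s1: 9 > 2, 2 > 1.
So s1 strictly dominates s3 for the maximizer; s3 is strictly dominated.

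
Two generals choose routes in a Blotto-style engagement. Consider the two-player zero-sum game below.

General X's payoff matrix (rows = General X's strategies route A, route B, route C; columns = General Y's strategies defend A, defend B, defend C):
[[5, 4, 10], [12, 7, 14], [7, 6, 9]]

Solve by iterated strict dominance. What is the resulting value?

Row route C is strictly dominated by row route B (12>7, 7>6, 14>9); eliminate route C.
Column defend C is strictly dominated by defend A for General Y (5<10, 12<14); eliminate defend C.
Row route A is strictly dominated by row route B (12>5, 7>4); eliminate route A.
Column defend A is strictly dominated by defend B for General Y (7<12); eliminate defend A.
Only (route B, defend B) remains, with payoff 7.

7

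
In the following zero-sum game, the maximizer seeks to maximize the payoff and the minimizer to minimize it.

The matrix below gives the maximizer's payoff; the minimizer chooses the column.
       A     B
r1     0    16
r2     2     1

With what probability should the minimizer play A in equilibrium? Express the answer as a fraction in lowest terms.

15/17

Row minima are 0 and 1, so the maximizer's maximin is 1; column maxima are 2 and 16, so the minimizer's minimax is 2. These differ, so the equilibrium is in mixed strategies.
Let the minimizer play A with probability q. The maximizer is indifferent when 16(1−q) = 2q + (1−q), giving q = 15/17.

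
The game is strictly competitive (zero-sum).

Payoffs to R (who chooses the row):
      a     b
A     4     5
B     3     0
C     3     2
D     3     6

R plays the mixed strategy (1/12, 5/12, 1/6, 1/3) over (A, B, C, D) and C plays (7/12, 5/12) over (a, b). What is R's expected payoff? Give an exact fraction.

Against (7/12, 5/12), each row's expected payoff is A: 53/12; B: 7/4; C: 31/12; D: 17/4.
Taking the (1/12, 5/12, 1/6, 1/3)-weighted average: (1/12)·(53/12) + (5/12)·(7/4) + (1/6)·(31/12) + (1/3)·(17/4) = 53/18.

53/18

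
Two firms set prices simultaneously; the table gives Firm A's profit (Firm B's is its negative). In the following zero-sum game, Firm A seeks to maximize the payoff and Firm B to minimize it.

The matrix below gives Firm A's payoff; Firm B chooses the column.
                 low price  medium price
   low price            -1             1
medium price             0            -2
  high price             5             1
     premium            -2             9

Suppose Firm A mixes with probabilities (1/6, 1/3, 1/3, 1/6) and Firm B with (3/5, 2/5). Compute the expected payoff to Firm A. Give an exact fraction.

37/30

Against (3/5, 2/5), each row's expected payoff is low price: -1/5; medium price: -4/5; high price: 17/5; premium: 12/5.
Taking the (1/6, 1/3, 1/3, 1/6)-weighted average: (1/6)·(-1/5) + (1/3)·(-4/5) + (1/3)·(17/5) + (1/6)·(12/5) = 37/30.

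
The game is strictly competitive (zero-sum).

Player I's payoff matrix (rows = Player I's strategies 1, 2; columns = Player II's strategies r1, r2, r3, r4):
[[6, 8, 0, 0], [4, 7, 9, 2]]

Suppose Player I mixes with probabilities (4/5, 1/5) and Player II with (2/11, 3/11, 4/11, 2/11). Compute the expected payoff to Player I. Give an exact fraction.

213/55

Against (2/11, 3/11, 4/11, 2/11), each row's expected payoff is 1: 36/11; 2: 69/11.
Taking the (4/5, 1/5)-weighted average: (4/5)·(36/11) + (1/5)·(69/11) = 213/55.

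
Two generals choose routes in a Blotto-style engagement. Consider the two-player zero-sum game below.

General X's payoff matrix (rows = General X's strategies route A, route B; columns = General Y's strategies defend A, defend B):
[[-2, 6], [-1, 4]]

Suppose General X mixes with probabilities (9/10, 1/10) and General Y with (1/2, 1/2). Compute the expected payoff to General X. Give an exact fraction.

39/20

Against (1/2, 1/2), each row's expected payoff is route A: 2; route B: 3/2.
Taking the (9/10, 1/10)-weighted average: (9/10)·(2) + (1/10)·(3/2) = 39/20.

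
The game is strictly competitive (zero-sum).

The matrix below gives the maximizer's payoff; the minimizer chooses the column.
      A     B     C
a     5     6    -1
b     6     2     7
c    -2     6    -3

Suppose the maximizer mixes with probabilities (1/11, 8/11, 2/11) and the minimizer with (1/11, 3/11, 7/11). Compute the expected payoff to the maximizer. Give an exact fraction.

494/121

Against (1/11, 3/11, 7/11), each row's expected payoff is a: 16/11; b: 61/11; c: -5/11.
Taking the (1/11, 8/11, 2/11)-weighted average: (1/11)·(16/11) + (8/11)·(61/11) + (2/11)·(-5/11) = 494/121.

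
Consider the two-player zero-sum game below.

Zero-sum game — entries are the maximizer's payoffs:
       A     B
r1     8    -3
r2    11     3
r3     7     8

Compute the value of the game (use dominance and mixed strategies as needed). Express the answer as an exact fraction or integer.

67/9

Row r1 is strictly dominated by row r2, so the maximizer never plays it.
The remaining 2×2 game on (r2, r3) × (A, B) has no saddle point. Let the maximizer play r2 with probability p; indifference gives 11p + 7(1−p) = 3p + 8(1−p), so p = 1/9.
Similarly the minimizer's optimal q on A is 5/9, and the value is 11·(5/9) + (3)·(4/9) = 67/9.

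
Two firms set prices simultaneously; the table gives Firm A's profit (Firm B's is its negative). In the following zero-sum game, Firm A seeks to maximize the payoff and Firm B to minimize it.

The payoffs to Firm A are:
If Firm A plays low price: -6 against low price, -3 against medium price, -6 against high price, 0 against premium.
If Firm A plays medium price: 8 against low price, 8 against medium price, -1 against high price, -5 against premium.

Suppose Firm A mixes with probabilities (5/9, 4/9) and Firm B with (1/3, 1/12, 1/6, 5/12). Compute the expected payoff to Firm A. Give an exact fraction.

-143/108

Against (1/3, 1/12, 1/6, 5/12), each row's expected payoff is low price: -13/4; medium price: 13/12.
Taking the (5/9, 4/9)-weighted average: (5/9)·(-13/4) + (4/9)·(13/12) = -143/108.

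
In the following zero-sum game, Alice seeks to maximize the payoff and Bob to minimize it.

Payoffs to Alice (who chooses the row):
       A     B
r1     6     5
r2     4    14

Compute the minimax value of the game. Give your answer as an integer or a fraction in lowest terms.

64/11

Row minima are 5 and 4, so Alice's maximin is 5; column maxima are 6 and 14, so Bob's minimax is 6. These differ, so the equilibrium is in mixed strategies.
Let Alice play r1 with probability p. Bob is indifferent when 6p + 4(1−p) = 5p + 14(1−p), giving p = 10/11.
Let Bob play A with probability q. Alice is indifferent when 6q + 5(1−q) = 4q + 14(1−q), giving q = 9/11.
The value is 6·(9/11) + (5)·(2/11) = 64/11.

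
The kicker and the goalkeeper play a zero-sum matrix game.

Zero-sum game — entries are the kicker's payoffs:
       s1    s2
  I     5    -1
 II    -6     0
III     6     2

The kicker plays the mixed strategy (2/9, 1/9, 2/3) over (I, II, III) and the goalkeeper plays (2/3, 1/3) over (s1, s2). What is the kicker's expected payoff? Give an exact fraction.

10/3

Against (2/3, 1/3), each row's expected payoff is I: 3; II: -4; III: 14/3.
Taking the (2/9, 1/9, 2/3)-weighted average: (2/9)·(3) + (1/9)·(-4) + (2/3)·(14/3) = 10/3.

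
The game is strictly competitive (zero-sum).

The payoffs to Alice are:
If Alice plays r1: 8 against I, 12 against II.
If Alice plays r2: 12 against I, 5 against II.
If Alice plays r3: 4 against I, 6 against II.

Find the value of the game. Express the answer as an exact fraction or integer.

Row r3 is strictly dominated by row r1, so Alice never plays it.
The remaining 2×2 game on (r1, r2) × (I, II) has no saddle point. Let Alice play r1 with probability p; indifference gives 8p + 12(1−p) = 12p + 5(1−p), so p = 7/11.
Similarly Bob's optimal q on I is 7/11, and the value is 8·(7/11) + (12)·(4/11) = 104/11.

104/11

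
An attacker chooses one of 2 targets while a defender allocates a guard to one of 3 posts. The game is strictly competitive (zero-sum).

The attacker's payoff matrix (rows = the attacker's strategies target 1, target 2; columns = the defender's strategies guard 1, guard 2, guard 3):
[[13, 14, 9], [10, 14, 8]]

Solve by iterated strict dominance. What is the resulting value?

Column guard 2 is strictly dominated by guard 1 for the defender (13<14, 10<14); eliminate guard 2.
Row target 2 is strictly dominated by row target 1 (13>10, 9>8); eliminate target 2.
Column guard 1 is strictly dominated by guard 3 for the defender (9<13); eliminate guard 1.
Only (target 1, guard 3) remains, with payoff 9.

9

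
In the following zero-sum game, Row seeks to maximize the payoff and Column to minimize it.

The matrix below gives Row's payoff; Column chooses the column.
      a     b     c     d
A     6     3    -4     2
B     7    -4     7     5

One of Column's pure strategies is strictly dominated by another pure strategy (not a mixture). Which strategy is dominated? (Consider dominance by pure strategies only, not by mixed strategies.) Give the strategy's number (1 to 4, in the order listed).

1

Column prefers columns that give Row less. Compare a with b: 3 < 6, -4 < 7.
So b strictly dominates a for Column; a is strictly dominated.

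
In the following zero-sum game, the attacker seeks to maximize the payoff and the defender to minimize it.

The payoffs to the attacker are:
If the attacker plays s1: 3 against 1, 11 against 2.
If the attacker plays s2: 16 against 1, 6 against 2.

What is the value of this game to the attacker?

Row minima are 3 and 6, so the attacker's maximin is 6; column maxima are 16 and 11, so the defender's minimax is 11. These differ, so the equilibrium is in mixed strategies.
Let the attacker play s1 with probability p. The defender is indifferent when 3p + 16(1−p) = 11p + 6(1−p), giving p = 5/9.
Let the defender play 1 with probability q. The attacker is indifferent when 3q + 11(1−q) = 16q + 6(1−q), giving q = 5/18.
The value is 3·(5/18) + (11)·(13/18) = 79/9.

79/9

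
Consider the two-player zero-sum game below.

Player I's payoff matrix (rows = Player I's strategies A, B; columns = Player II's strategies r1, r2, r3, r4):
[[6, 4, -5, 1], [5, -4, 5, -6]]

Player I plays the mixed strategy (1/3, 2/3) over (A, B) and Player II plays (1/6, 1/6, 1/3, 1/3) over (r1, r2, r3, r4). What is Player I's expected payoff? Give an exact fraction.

Against (1/6, 1/6, 1/3, 1/3), each row's expected payoff is A: 1/3; B: -1/6.
Taking the (1/3, 2/3)-weighted average: (1/3)·(1/3) + (2/3)·(-1/6) = 0.

0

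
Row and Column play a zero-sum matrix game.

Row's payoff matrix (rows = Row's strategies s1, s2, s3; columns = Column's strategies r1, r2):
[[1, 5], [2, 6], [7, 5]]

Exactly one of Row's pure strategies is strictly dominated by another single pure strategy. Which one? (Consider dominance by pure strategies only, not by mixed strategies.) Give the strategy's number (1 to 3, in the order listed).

Compare s1 with s2: 2 > 1, 6 > 5.
So s2 strictly dominates s1 for Row; s1 is strictly dominated.

1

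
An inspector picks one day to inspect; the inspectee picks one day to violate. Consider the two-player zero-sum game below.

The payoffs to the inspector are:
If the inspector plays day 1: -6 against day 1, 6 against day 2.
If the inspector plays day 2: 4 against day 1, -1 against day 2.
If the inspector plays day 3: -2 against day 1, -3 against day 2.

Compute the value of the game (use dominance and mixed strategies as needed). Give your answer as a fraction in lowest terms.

Row day 3 is strictly dominated by row day 2, so the inspector never plays it.
The remaining 2×2 game on (day 1, day 2) × (day 1, day 2) has no saddle point. Let the inspector play day 1 with probability p; indifference gives −6p + 4(1−p) = 6p − (1−p), so p = 5/17.
Similarly the inspectee's optimal q on day 1 is 7/17, and the value is -6·(7/17) + (6)·(10/17) = 18/17.

18/17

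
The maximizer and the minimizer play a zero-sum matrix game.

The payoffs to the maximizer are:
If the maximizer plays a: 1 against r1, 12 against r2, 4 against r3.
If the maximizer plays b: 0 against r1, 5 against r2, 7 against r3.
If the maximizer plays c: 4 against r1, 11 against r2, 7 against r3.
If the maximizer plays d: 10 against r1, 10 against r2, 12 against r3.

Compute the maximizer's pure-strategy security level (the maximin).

The worst-case payoff for each row is a: 1, b: 0, c: 4, d: 10.
The best of these is 10.

10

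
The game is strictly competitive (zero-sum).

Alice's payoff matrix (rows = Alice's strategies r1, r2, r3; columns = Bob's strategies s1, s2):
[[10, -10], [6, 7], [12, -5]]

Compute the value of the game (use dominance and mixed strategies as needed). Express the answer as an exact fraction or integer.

19/3

Row r1 is strictly dominated by row r3, so Alice never plays it.
The remaining 2×2 game on (r2, r3) × (s1, s2) has no saddle point. Let Alice play r2 with probability p; indifference gives 6p + 12(1−p) = 7p − 5(1−p), so p = 17/18.
Similarly Bob's optimal q on s1 is 2/3, and the value is 6·(2/3) + (7)·(1/3) = 19/3.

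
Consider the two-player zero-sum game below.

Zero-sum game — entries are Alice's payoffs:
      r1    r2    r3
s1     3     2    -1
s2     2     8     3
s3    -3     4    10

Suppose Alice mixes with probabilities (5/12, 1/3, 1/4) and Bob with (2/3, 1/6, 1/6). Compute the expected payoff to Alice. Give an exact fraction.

Against (2/3, 1/6, 1/6), each row's expected payoff is s1: 13/6; s2: 19/6; s3: 1/3.
Taking the (5/12, 1/3, 1/4)-weighted average: (5/12)·(13/6) + (1/3)·(19/6) + (1/4)·(1/3) = 49/24.

49/24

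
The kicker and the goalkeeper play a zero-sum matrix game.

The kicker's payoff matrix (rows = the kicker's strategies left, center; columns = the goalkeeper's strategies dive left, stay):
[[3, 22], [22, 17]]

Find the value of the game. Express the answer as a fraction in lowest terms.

Row minima are 3 and 17, so the kicker's maximin is 17; column maxima are 22 and 22, so the goalkeeper's minimax is 22. These differ, so the equilibrium is in mixed strategies.
Let the kicker play left with probability p. The goalkeeper is indifferent when 3p + 22(1−p) = 22p + 17(1−p), giving p = 5/24.
Let the goalkeeper play dive left with probability q. The kicker is indifferent when 3q + 22(1−q) = 22q + 17(1−q), giving q = 5/24.
The value is 3·(5/24) + (22)·(19/24) = 433/24.

433/24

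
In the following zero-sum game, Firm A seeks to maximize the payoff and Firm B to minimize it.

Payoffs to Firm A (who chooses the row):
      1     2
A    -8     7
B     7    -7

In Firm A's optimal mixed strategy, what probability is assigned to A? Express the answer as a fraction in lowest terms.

14/29

Row minima are -8 and -7, so Firm A's maximin is -7; column maxima are 7 and 7, so Firm B's minimax is 7. These differ, so the equilibrium is in mixed strategies.
Let Firm A play A with probability p. Firm B is indifferent when −8p + 7(1−p) = 7p − 7(1−p), giving p = 14/29.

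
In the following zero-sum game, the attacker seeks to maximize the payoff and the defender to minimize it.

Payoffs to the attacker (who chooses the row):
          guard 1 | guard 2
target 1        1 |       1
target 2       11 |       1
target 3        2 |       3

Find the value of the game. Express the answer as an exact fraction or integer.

31/11

Row target 1 is strictly dominated by row target 3, so the attacker never plays it.
The remaining 2×2 game on (target 2, target 3) × (guard 1, guard 2) has no saddle point. Let the attacker play target 2 with probability p; indifference gives 11p + 2(1−p) = p + 3(1−p), so p = 1/11.
Similarly the defender's optimal q on guard 1 is 2/11, and the value is 11·(2/11) + (1)·(9/11) = 31/11.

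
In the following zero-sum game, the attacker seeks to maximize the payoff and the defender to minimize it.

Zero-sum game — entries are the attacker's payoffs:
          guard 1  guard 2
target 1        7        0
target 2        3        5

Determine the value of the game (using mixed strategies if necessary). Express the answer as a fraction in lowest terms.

Row minima are 0 and 3, so the attacker's maximin is 3; column maxima are 7 and 5, so the defender's minimax is 5. These differ, so the equilibrium is in mixed strategies.
Let the attacker play target 1 with probability p. The defender is indifferent when 7p + 3(1−p) = 5(1−p), giving p = 2/9.
Let the defender play guard 1 with probability q. The attacker is indifferent when 7q = 3q + 5(1−q), giving q = 5/9.
The value is 7·(5/9) + (0)·(4/9) = 35/9.

35/9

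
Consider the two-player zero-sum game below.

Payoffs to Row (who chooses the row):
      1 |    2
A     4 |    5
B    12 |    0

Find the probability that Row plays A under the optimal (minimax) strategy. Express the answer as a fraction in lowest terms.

Row minima are 4 and 0, so Row's maximin is 4; column maxima are 12 and 5, so Column's minimax is 5. These differ, so the equilibrium is in mixed strategies.
Let Row play A with probability p. Column is indifferent when 4p + 12(1−p) = 5p, giving p = 12/13.

12/13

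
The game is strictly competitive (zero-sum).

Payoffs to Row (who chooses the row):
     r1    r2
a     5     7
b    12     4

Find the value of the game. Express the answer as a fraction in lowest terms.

Row minima are 5 and 4, so Row's maximin is 5; column maxima are 12 and 7, so Column's minimax is 7. These differ, so the equilibrium is in mixed strategies.
Let Row play a with probability p. Column is indifferent when 5p + 12(1−p) = 7p + 4(1−p), giving p = 4/5.
Let Column play r1 with probability q. Row is indifferent when 5q + 7(1−q) = 12q + 4(1−q), giving q = 3/10.
The value is 5·(3/10) + (7)·(7/10) = 32/5.

32/5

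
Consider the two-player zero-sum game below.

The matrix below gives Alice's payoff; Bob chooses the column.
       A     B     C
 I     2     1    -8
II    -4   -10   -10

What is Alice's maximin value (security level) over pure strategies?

The worst-case payoff for each row is I: -8, II: -10.
The best of these is -8.

-8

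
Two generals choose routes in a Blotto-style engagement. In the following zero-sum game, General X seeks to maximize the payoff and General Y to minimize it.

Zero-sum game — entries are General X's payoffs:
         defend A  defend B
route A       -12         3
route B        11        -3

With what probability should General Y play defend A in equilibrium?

Row minima are -12 and -3, so General X's maximin is -3; column maxima are 11 and 3, so General Y's minimax is 3. These differ, so the equilibrium is in mixed strategies.
Let General Y play defend A with probability q. General X is indifferent when −12q + 3(1−q) = 11q − 3(1−q), giving q = 6/29.

6/29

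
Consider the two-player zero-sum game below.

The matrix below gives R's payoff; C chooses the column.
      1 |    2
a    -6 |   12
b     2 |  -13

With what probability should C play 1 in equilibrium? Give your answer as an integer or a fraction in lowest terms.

25/33

Row minima are -6 and -13, so R's maximin is -6; column maxima are 2 and 12, so C's minimax is 2. These differ, so the equilibrium is in mixed strategies.
Let C play 1 with probability q. R is indifferent when −6q + 12(1−q) = 2q − 13(1−q), giving q = 25/33.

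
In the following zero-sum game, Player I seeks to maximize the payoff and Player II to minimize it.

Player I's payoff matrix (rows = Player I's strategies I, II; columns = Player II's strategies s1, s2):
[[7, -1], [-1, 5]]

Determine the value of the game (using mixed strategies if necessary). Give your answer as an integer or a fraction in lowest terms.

Row minima are -1 and -1, so Player I's maximin is -1; column maxima are 7 and 5, so Player II's minimax is 5. These differ, so the equilibrium is in mixed strategies.
Let Player I play I with probability p. Player II is indifferent when 7p − (1−p) = −p + 5(1−p), giving p = 3/7.
Let Player II play s1 with probability q. Player I is indifferent when 7q − (1−q) = −q + 5(1−q), giving q = 3/7.
The value is 7·(3/7) + (-1)·(4/7) = 17/7.

17/7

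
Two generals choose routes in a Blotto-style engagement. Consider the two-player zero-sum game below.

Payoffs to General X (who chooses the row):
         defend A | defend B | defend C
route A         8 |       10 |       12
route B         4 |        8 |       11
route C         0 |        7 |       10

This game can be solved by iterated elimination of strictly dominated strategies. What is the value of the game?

Row route C is strictly dominated by row route A (8>0, 10>7, 12>10); eliminate route C.
Column defend C is strictly dominated by defend A for General Y (8<12, 4<11); eliminate defend C.
Row route B is strictly dominated by row route A (8>4, 10>8); eliminate route B.
Column defend B is strictly dominated by defend A for General Y (8<10); eliminate defend B.
Only (route A, defend A) remains, with payoff 8.

8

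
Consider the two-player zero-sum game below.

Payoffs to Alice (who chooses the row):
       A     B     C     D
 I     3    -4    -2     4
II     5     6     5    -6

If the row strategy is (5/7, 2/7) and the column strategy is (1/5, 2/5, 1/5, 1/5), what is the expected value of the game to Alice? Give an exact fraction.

17/35

Against (1/5, 2/5, 1/5, 1/5), each row's expected payoff is I: -3/5; II: 16/5.
Taking the (5/7, 2/7)-weighted average: (5/7)·(-3/5) + (2/7)·(16/5) = 17/35.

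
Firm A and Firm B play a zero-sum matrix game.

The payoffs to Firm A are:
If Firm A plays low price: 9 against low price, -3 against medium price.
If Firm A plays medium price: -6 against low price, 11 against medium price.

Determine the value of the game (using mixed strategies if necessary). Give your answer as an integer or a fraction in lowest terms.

81/29

Row minima are -3 and -6, so Firm A's maximin is -3; column maxima are 9 and 11, so Firm B's minimax is 9. These differ, so the equilibrium is in mixed strategies.
Let Firm A play low price with probability p. Firm B is indifferent when 9p − 6(1−p) = −3p + 11(1−p), giving p = 17/29.
Let Firm B play low price with probability q. Firm A is indifferent when 9q − 3(1−q) = −6q + 11(1−q), giving q = 14/29.
The value is 9·(14/29) + (-3)·(15/29) = 81/29.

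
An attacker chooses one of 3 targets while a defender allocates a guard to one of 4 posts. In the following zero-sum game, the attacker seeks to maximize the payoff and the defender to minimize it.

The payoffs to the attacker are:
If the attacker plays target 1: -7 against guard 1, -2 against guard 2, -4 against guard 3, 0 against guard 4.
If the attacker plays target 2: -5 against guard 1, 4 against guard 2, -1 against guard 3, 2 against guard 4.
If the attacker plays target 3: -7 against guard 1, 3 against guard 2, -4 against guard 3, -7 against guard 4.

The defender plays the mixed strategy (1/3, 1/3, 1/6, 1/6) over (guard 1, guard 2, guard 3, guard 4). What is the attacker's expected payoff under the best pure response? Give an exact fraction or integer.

target 1: (-7)·(1/3) + (-2)·(1/3) + (-4)·(1/6) + (0)·(1/6) = -11/3.
target 2: (-5)·(1/3) + (4)·(1/3) + (-1)·(1/6) + (2)·(1/6) = -1/6.
target 3: (-7)·(1/3) + (3)·(1/3) + (-4)·(1/6) + (-7)·(1/6) = -19/6.
The best pure response is target 2 with expected payoff -1/6.

-1/6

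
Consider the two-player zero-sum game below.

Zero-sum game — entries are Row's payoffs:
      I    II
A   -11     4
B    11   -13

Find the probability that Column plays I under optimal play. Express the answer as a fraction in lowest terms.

17/39

Row minima are -11 and -13, so Row's maximin is -11; column maxima are 11 and 4, so Column's minimax is 4. These differ, so the equilibrium is in mixed strategies.
Let Column play I with probability q. Row is indifferent when −11q + 4(1−q) = 11q − 13(1−q), giving q = 17/39.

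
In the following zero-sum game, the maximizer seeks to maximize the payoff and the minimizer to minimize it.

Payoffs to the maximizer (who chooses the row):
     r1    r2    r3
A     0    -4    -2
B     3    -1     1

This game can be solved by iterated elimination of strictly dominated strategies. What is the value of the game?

Column r3 is strictly dominated by r2 for the minimizer (-4<-2, -1<1); eliminate r3.
Row A is strictly dominated by row B (3>0, -1>-4); eliminate A.
Column r1 is strictly dominated by r2 for the minimizer (-1<3); eliminate r1.
Only (B, r2) remains, with payoff -1.

-1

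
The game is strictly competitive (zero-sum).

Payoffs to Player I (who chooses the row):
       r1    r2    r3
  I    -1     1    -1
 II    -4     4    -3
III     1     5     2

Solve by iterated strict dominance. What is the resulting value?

Row I is strictly dominated by row III (1>-1, 5>1, 2>-1); eliminate I.
Column r2 is strictly dominated by r1 for Player II (-4<4, 1<5); eliminate r2.
Row II is strictly dominated by row III (1>-4, 2>-3); eliminate II.
Column r3 is strictly dominated by r1 for Player II (1<2); eliminate r3.
Only (III, r1) remains, with payoff 1.

1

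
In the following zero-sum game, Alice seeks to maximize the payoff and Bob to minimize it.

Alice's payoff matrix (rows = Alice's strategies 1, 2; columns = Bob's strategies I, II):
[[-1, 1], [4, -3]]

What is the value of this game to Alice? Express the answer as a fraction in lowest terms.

1/9

Row minima are -1 and -3, so Alice's maximin is -1; column maxima are 4 and 1, so Bob's minimax is 1. These differ, so the equilibrium is in mixed strategies.
Let Alice play 1 with probability p. Bob is indifferent when −p + 4(1−p) = p − 3(1−p), giving p = 7/9.
Let Bob play I with probability q. Alice is indifferent when −q + (1−q) = 4q − 3(1−q), giving q = 4/9.
The value is -1·(4/9) + (1)·(5/9) = 1/9.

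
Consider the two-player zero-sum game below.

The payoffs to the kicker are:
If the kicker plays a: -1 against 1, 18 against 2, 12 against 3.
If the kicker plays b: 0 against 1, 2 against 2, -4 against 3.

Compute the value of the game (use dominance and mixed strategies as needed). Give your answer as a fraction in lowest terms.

Column 2 is strictly dominated by 3 for the goalkeeper (it gives the kicker more in every row).
The remaining 2×2 game on (a, b) × (1, 3) has no saddle point. Let the kicker play a with probability p; indifference gives −p = 12p − 4(1−p), so p = 4/17.
Similarly the goalkeeper's optimal q on 1 is 16/17, and the value is -1·(16/17) + (12)·(1/17) = -4/17.

-4/17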